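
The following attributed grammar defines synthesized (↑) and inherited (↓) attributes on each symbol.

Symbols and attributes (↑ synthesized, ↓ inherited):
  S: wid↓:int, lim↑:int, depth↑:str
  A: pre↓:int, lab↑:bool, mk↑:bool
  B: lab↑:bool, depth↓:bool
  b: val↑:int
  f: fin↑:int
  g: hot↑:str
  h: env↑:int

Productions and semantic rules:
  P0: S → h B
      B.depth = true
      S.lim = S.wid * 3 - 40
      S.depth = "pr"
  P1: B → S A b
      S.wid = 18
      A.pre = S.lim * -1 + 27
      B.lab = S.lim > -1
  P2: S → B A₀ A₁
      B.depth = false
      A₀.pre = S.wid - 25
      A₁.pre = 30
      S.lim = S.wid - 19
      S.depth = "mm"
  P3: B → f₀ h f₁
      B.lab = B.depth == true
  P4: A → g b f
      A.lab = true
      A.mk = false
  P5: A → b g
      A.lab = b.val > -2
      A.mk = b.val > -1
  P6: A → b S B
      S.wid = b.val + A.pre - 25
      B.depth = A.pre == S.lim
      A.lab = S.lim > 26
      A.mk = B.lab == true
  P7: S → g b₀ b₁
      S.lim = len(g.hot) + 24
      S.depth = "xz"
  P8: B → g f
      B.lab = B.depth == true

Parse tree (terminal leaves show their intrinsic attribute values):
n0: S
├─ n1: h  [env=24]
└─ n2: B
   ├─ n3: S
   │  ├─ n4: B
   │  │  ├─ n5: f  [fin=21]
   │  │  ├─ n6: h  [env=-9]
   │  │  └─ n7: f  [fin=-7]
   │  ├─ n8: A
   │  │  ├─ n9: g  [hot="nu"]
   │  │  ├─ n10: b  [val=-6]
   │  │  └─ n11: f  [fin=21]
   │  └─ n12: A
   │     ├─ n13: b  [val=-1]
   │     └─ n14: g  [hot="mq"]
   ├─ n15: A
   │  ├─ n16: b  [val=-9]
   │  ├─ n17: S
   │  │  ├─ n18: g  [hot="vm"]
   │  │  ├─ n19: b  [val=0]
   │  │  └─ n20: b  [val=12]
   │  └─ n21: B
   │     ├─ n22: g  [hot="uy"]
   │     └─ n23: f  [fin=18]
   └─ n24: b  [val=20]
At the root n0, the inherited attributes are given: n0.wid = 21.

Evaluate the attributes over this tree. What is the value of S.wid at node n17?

1. n0.wid = 21  [given at root]
2. n1.env = 24  [terminal]
3. n2.depth = true  [true]
4. n3.wid = 18  [18]
5. n4.depth = false  [false]
6. n5.fin = 21  [terminal]
7. n6.env = -9  [terminal]
8. n7.fin = -7  [terminal]
9. n4.lab = false  [B.depth == true]
10. n8.pre = -7  [S.wid - 25]
11. n9.hot = "nu"  [terminal]
12. n10.val = -6  [terminal]
13. n11.fin = 21  [terminal]
14. n8.lab = true  [true]
15. n8.mk = false  [false]
16. n12.pre = 30  [30]
17. n13.val = -1  [terminal]
18. n14.hot = "mq"  [terminal]
19. n12.lab = true  [b.val > -2]
20. n12.mk = false  [b.val > -1]
21. n3.lim = -1  [S.wid - 19]
22. n3.depth = "mm"  ["mm"]
23. n15.pre = 28  [S.lim * -1 + 27]
24. n16.val = -9  [terminal]
25. n17.wid = -6  [b.val + A.pre - 25]
26. n18.hot = "vm"  [terminal]
27. n19.val = 0  [terminal]
28. n20.val = 12  [terminal]
29. n17.lim = 26  [len(g.hot) + 24]
30. n17.depth = "xz"  ["xz"]
31. n21.depth = false  [A.pre == S.lim]
32. n22.hot = "uy"  [terminal]
33. n23.fin = 18  [terminal]
34. n21.lab = false  [B.depth == true]
35. n15.lab = false  [S.lim > 26]
36. n15.mk = false  [B.lab == true]
37. n24.val = 20  [terminal]
38. n2.lab = false  [S.lim > -1]
39. n0.lim = 23  [S.wid * 3 - 40]
40. n0.depth = "pr"  ["pr"]

-6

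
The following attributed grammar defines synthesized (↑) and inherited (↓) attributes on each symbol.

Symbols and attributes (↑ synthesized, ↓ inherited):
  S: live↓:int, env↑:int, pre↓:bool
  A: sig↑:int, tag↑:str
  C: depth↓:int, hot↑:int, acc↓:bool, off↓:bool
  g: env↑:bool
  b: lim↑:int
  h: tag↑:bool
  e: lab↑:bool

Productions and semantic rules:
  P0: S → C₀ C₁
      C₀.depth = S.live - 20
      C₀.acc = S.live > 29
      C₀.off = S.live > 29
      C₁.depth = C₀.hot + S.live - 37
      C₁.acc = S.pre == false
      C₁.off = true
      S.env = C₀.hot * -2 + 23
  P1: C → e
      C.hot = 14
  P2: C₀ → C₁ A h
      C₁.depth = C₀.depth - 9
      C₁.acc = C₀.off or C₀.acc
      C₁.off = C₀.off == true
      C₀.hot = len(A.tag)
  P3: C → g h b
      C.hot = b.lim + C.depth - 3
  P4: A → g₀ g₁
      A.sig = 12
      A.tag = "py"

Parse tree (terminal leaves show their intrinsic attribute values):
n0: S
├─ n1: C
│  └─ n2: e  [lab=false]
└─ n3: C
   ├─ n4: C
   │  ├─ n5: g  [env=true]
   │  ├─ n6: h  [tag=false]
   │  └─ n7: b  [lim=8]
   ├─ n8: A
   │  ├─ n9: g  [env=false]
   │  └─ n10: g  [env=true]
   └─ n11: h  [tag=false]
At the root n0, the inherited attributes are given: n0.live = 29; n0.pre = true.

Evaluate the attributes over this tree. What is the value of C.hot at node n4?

1. n0.live = 29  [given at root]
2. n0.pre = true  [given at root]
3. n1.depth = 9  [S.live - 20]
4. n1.acc = false  [S.live > 29]
5. n1.off = false  [S.live > 29]
6. n2.lab = false  [terminal]
7. n1.hot = 14  [14]
8. n3.depth = 6  [C₀.hot + S.live - 37]
9. n3.acc = false  [S.pre == false]
10. n3.off = true  [true]
11. n4.depth = -3  [C₀.depth - 9]
12. n4.acc = true  [C₀.off or C₀.acc]
13. n4.off = true  [C₀.off == true]
14. n5.env = true  [terminal]
15. n6.tag = false  [terminal]
16. n7.lim = 8  [terminal]
17. n4.hot = 2  [b.lim + C.depth - 3]
18. n9.env = false  [terminal]
19. n10.env = true  [terminal]
20. n8.sig = 12  [12]
21. n8.tag = "py"  ["py"]
22. n11.tag = false  [terminal]
23. n3.hot = 2  [len(A.tag)]
24. n0.env = -5  [C₀.hot * -2 + 23]

2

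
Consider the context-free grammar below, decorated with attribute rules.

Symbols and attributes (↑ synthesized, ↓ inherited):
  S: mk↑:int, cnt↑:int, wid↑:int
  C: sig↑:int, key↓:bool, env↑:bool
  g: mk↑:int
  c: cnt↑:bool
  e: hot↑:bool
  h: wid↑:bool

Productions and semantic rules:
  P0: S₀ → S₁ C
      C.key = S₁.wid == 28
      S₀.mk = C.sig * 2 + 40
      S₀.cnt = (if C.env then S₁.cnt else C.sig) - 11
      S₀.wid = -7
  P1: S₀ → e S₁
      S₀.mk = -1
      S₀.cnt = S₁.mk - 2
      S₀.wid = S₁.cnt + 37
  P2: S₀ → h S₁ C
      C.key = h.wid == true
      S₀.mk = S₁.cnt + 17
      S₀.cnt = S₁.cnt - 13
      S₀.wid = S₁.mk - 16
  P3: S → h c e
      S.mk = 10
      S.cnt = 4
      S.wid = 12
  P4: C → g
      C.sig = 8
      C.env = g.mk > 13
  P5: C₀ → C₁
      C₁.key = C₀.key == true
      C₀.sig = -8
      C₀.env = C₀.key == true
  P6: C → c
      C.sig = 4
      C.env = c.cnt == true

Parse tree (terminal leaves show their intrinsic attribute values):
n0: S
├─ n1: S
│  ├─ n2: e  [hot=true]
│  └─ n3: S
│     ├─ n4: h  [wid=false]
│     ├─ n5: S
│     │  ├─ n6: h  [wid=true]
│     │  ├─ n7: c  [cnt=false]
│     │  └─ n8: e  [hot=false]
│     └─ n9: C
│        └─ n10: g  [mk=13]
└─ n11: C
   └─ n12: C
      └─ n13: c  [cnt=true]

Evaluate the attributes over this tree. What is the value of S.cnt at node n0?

1. n2.hot = true  [terminal]
2. n4.wid = false  [terminal]
3. n6.wid = true  [terminal]
4. n7.cnt = false  [terminal]
5. n8.hot = false  [terminal]
6. n5.mk = 10  [10]
7. n5.cnt = 4  [4]
8. n5.wid = 12  [12]
9. n9.key = false  [h.wid == true]
10. n10.mk = 13  [terminal]
11. n9.sig = 8  [8]
12. n9.env = false  [g.mk > 13]
13. n3.mk = 21  [S₁.cnt + 17]
14. n3.cnt = -9  [S₁.cnt - 13]
15. n3.wid = -6  [S₁.mk - 16]
16. n1.mk = -1  [-1]
17. n1.cnt = 19  [S₁.mk - 2]
18. n1.wid = 28  [S₁.cnt + 37]
19. n11.key = true  [S₁.wid == 28]
20. n12.key = true  [C₀.key == true]
21. n13.cnt = true  [terminal]
22. n12.sig = 4  [4]
23. n12.env = true  [c.cnt == true]
24. n11.sig = -8  [-8]
25. n11.env = true  [C₀.key == true]
26. n0.mk = 24  [C.sig * 2 + 40]
27. n0.cnt = 8  [(if C.env then S₁.cnt else C.sig) - 11]
28. n0.wid = -7  [-7]

8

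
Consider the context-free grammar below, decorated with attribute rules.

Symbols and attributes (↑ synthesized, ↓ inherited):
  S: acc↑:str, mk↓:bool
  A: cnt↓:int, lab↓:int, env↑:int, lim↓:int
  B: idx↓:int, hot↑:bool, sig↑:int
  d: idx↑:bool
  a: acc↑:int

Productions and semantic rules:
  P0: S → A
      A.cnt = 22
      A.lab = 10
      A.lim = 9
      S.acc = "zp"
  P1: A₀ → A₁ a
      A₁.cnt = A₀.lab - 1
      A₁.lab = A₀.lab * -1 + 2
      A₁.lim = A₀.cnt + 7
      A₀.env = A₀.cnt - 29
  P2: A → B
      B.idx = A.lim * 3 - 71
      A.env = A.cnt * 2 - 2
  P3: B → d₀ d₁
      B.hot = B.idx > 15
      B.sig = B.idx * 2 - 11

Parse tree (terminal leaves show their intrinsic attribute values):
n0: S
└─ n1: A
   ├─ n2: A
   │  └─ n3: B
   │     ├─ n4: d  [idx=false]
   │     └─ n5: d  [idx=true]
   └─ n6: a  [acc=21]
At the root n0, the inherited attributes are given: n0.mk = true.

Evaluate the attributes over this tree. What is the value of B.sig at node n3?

21

1. n0.mk = true  [given at root]
2. n1.cnt = 22  [22]
3. n1.lab = 10  [10]
4. n1.lim = 9  [9]
5. n2.cnt = 9  [A₀.lab - 1]
6. n2.lab = -8  [A₀.lab * -1 + 2]
7. n2.lim = 29  [A₀.cnt + 7]
8. n3.idx = 16  [A.lim * 3 - 71]
9. n4.idx = false  [terminal]
10. n5.idx = true  [terminal]
11. n3.hot = true  [B.idx > 15]
12. n3.sig = 21  [B.idx * 2 - 11]
13. n2.env = 16  [A.cnt * 2 - 2]
14. n6.acc = 21  [terminal]
15. n1.env = -7  [A₀.cnt - 29]
16. n0.acc = "zp"  ["zp"]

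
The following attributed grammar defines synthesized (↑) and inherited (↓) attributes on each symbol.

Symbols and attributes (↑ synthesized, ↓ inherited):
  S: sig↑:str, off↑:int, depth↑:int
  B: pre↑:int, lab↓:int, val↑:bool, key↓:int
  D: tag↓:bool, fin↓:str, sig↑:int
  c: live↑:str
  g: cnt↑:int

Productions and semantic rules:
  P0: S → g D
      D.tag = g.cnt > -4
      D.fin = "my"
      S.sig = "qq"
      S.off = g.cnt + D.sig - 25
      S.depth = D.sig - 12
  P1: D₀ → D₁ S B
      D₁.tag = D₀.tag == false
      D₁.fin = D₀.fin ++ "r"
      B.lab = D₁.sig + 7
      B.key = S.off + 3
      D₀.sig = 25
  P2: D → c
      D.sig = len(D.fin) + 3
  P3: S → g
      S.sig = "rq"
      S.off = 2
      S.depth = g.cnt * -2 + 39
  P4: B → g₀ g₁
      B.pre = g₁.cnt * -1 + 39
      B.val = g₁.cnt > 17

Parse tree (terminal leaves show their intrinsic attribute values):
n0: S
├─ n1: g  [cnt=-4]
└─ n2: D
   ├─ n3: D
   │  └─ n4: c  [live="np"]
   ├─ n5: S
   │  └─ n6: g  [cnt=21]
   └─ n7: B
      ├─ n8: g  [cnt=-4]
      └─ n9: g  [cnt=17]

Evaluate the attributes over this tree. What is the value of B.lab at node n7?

1. n1.cnt = -4  [terminal]
2. n2.tag = false  [g.cnt > -4]
3. n2.fin = "my"  ["my"]
4. n3.tag = true  [D₀.tag == false]
5. n3.fin = "myr"  [D₀.fin ++ "r"]
6. n4.live = "np"  [terminal]
7. n3.sig = 6  [len(D.fin) + 3]
8. n6.cnt = 21  [terminal]
9. n5.sig = "rq"  ["rq"]
10. n5.off = 2  [2]
11. n5.depth = -3  [g.cnt * -2 + 39]
12. n7.lab = 13  [D₁.sig + 7]
13. n7.key = 5  [S.off + 3]
14. n8.cnt = -4  [terminal]
15. n9.cnt = 17  [terminal]
16. n7.pre = 22  [g₁.cnt * -1 + 39]
17. n7.val = false  [g₁.cnt > 17]
18. n2.sig = 25  [25]
19. n0.sig = "qq"  ["qq"]
20. n0.off = -4  [g.cnt + D.sig - 25]
21. n0.depth = 13  [D.sig - 12]

13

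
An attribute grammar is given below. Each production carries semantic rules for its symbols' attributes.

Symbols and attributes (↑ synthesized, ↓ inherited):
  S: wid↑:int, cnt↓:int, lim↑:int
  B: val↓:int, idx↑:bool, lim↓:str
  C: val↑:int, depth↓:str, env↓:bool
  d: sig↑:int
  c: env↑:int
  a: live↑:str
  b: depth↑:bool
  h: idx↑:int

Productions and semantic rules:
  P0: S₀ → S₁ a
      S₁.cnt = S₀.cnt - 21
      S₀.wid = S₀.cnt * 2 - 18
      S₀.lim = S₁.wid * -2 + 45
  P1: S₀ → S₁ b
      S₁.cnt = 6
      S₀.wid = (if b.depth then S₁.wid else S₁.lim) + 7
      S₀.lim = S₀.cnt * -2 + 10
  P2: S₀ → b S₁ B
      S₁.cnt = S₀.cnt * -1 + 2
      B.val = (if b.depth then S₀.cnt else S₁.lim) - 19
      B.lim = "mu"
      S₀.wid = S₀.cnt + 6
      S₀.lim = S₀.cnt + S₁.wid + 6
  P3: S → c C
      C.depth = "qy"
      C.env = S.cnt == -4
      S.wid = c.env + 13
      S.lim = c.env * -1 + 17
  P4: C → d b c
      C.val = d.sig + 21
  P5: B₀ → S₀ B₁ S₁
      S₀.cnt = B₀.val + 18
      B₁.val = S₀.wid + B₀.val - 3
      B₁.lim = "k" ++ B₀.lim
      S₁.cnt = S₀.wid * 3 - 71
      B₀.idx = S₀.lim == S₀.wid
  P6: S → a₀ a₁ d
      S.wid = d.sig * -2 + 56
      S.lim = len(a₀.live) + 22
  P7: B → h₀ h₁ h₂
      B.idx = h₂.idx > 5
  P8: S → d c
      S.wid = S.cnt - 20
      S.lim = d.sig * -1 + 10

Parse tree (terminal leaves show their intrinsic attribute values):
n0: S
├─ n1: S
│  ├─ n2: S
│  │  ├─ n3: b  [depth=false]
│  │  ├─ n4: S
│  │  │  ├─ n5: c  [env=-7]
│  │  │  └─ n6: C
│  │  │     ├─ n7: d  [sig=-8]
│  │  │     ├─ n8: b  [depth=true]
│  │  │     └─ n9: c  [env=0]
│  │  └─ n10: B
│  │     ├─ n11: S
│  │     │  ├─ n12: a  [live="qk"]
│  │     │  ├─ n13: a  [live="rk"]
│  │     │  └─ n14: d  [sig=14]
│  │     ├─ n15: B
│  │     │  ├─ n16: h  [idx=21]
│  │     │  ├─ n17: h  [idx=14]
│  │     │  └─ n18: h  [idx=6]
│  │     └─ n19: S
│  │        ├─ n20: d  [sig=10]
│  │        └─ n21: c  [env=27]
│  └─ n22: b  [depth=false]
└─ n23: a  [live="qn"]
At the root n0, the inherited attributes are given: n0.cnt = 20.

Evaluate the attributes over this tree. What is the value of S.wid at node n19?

-7

1. n0.cnt = 20  [given at root]
2. n1.cnt = -1  [S₀.cnt - 21]
3. n2.cnt = 6  [6]
4. n3.depth = false  [terminal]
5. n4.cnt = -4  [S₀.cnt * -1 + 2]
6. n5.env = -7  [terminal]
7. n6.depth = "qy"  ["qy"]
8. n6.env = true  [S.cnt == -4]
9. n7.sig = -8  [terminal]
10. n8.depth = true  [terminal]
11. n9.env = 0  [terminal]
12. n6.val = 13  [d.sig + 21]
13. n4.wid = 6  [c.env + 13]
14. n4.lim = 24  [c.env * -1 + 17]
15. n10.val = 5  [(if b.depth then S₀.cnt else S₁.lim) - 19]
16. n10.lim = "mu"  ["mu"]
17. n11.cnt = 23  [B₀.val + 18]
18. n12.live = "qk"  [terminal]
19. n13.live = "rk"  [terminal]
20. n14.sig = 14  [terminal]
21. n11.wid = 28  [d.sig * -2 + 56]
22. n11.lim = 24  [len(a₀.live) + 22]
23. n15.val = 30  [S₀.wid + B₀.val - 3]
24. n15.lim = "kmu"  ["k" ++ B₀.lim]
25. n16.idx = 21  [terminal]
26. n17.idx = 14  [terminal]
27. n18.idx = 6  [terminal]
28. n15.idx = true  [h₂.idx > 5]
29. n19.cnt = 13  [S₀.wid * 3 - 71]
30. n20.sig = 10  [terminal]
31. n21.env = 27  [terminal]
32. n19.wid = -7  [S.cnt - 20]
33. n19.lim = 0  [d.sig * -1 + 10]
34. n10.idx = false  [S₀.lim == S₀.wid]
35. n2.wid = 12  [S₀.cnt + 6]
36. n2.lim = 18  [S₀.cnt + S₁.wid + 6]
37. n22.depth = false  [terminal]
38. n1.wid = 25  [(if b.depth then S₁.wid else S₁.lim) + 7]
39. n1.lim = 12  [S₀.cnt * -2 + 10]
40. n23.live = "qn"  [terminal]
41. n0.wid = 22  [S₀.cnt * 2 - 18]
42. n0.lim = -5  [S₁.wid * -2 + 45]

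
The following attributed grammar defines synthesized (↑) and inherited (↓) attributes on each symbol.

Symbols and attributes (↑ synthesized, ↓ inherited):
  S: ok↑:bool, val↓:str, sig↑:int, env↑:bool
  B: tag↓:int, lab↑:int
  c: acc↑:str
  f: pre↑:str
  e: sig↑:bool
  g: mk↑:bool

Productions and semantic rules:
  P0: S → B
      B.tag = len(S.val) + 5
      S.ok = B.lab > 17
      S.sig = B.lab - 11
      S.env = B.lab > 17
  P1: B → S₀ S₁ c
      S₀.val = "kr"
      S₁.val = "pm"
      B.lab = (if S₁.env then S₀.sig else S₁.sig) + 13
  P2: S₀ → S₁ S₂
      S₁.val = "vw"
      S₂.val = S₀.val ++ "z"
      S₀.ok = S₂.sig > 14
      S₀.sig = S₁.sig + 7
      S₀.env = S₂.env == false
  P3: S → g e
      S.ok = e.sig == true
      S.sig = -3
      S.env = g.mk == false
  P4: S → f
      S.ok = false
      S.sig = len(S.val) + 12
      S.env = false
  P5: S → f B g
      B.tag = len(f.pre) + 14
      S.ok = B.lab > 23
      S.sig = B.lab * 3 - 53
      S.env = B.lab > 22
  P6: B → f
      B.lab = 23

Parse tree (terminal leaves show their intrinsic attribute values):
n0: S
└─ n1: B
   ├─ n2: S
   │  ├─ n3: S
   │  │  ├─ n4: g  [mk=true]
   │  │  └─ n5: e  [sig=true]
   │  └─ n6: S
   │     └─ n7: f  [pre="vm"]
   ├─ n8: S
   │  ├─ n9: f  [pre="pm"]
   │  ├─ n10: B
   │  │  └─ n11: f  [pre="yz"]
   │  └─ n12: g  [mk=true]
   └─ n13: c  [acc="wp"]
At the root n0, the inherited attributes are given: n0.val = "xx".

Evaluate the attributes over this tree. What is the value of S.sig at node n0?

1. n0.val = "xx"  [given at root]
2. n1.tag = 7  [len(S.val) + 5]
3. n2.val = "kr"  ["kr"]
4. n3.val = "vw"  ["vw"]
5. n4.mk = true  [terminal]
6. n5.sig = true  [terminal]
7. n3.ok = true  [e.sig == true]
8. n3.sig = -3  [-3]
9. n3.env = false  [g.mk == false]
10. n6.val = "krz"  [S₀.val ++ "z"]
11. n7.pre = "vm"  [terminal]
12. n6.ok = false  [false]
13. n6.sig = 15  [len(S.val) + 12]
14. n6.env = false  [false]
15. n2.ok = true  [S₂.sig > 14]
16. n2.sig = 4  [S₁.sig + 7]
17. n2.env = true  [S₂.env == false]
18. n8.val = "pm"  ["pm"]
19. n9.pre = "pm"  [terminal]
20. n10.tag = 16  [len(f.pre) + 14]
21. n11.pre = "yz"  [terminal]
22. n10.lab = 23  [23]
23. n12.mk = true  [terminal]
24. n8.ok = false  [B.lab > 23]
25. n8.sig = 16  [B.lab * 3 - 53]
26. n8.env = true  [B.lab > 22]
27. n13.acc = "wp"  [terminal]
28. n1.lab = 17  [(if S₁.env then S₀.sig else S₁.sig) + 13]
29. n0.ok = false  [B.lab > 17]
30. n0.sig = 6  [B.lab - 11]
31. n0.env = false  [B.lab > 17]

6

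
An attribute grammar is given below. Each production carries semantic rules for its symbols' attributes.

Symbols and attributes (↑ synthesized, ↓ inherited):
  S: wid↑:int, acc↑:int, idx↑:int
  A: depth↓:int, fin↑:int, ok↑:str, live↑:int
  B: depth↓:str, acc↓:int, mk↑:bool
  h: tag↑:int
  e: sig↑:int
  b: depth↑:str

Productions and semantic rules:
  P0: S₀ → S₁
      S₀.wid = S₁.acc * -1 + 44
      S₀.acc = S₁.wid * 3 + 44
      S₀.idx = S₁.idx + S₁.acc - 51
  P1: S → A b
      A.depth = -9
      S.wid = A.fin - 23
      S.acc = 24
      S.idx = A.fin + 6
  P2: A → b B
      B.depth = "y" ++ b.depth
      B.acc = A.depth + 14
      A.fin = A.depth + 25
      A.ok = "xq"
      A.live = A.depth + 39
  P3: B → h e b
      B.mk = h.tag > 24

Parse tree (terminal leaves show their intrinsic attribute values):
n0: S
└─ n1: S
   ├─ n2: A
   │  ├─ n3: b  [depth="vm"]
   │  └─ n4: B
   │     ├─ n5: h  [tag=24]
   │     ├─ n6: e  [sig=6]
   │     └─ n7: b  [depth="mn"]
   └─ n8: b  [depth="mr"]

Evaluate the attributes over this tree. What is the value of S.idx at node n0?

-5

1. n2.depth = -9  [-9]
2. n3.depth = "vm"  [terminal]
3. n4.depth = "yvm"  ["y" ++ b.depth]
4. n4.acc = 5  [A.depth + 14]
5. n5.tag = 24  [terminal]
6. n6.sig = 6  [terminal]
7. n7.depth = "mn"  [terminal]
8. n4.mk = false  [h.tag > 24]
9. n2.fin = 16  [A.depth + 25]
10. n2.ok = "xq"  ["xq"]
11. n2.live = 30  [A.depth + 39]
12. n8.depth = "mr"  [terminal]
13. n1.wid = -7  [A.fin - 23]
14. n1.acc = 24  [24]
15. n1.idx = 22  [A.fin + 6]
16. n0.wid = 20  [S₁.acc * -1 + 44]
17. n0.acc = 23  [S₁.wid * 3 + 44]
18. n0.idx = -5  [S₁.idx + S₁.acc - 51]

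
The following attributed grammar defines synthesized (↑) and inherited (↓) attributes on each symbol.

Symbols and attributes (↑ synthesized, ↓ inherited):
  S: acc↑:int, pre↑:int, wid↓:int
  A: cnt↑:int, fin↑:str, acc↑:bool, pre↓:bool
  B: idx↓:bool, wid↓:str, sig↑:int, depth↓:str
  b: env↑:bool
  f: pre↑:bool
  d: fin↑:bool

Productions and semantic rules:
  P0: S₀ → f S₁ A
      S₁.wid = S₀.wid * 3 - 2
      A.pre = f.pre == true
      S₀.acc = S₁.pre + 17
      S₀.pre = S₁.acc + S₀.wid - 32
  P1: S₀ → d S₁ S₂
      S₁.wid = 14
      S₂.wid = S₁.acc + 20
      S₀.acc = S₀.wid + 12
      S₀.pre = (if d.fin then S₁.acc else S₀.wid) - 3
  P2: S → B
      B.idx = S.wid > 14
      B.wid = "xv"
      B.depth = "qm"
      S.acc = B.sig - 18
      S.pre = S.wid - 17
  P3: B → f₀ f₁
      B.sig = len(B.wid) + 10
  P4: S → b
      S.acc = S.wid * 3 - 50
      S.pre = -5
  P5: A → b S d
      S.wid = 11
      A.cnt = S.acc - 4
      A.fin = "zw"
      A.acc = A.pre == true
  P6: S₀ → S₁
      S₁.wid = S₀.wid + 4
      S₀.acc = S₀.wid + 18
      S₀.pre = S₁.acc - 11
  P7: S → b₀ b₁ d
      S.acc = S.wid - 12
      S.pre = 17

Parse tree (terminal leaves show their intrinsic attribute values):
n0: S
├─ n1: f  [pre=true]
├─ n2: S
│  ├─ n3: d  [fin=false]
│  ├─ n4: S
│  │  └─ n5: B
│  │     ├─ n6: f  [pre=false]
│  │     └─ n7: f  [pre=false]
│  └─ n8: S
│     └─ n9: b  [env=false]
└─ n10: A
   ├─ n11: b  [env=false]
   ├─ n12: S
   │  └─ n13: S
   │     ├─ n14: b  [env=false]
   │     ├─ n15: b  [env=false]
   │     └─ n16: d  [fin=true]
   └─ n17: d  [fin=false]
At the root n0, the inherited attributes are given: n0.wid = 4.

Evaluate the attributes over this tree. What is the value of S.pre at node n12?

1. n0.wid = 4  [given at root]
2. n1.pre = true  [terminal]
3. n2.wid = 10  [S₀.wid * 3 - 2]
4. n3.fin = false  [terminal]
5. n4.wid = 14  [14]
6. n5.idx = false  [S.wid > 14]
7. n5.wid = "xv"  ["xv"]
8. n5.depth = "qm"  ["qm"]
9. n6.pre = false  [terminal]
10. n7.pre = false  [terminal]
11. n5.sig = 12  [len(B.wid) + 10]
12. n4.acc = -6  [B.sig - 18]
13. n4.pre = -3  [S.wid - 17]
14. n8.wid = 14  [S₁.acc + 20]
15. n9.env = false  [terminal]
16. n8.acc = -8  [S.wid * 3 - 50]
17. n8.pre = -5  [-5]
18. n2.acc = 22  [S₀.wid + 12]
19. n2.pre = 7  [(if d.fin then S₁.acc else S₀.wid) - 3]
20. n10.pre = true  [f.pre == true]
21. n11.env = false  [terminal]
22. n12.wid = 11  [11]
23. n13.wid = 15  [S₀.wid + 4]
24. n14.env = false  [terminal]
25. n15.env = false  [terminal]
26. n16.fin = true  [terminal]
27. n13.acc = 3  [S.wid - 12]
28. n13.pre = 17  [17]
29. n12.acc = 29  [S₀.wid + 18]
30. n12.pre = -8  [S₁.acc - 11]
31. n17.fin = false  [terminal]
32. n10.cnt = 25  [S.acc - 4]
33. n10.fin = "zw"  ["zw"]
34. n10.acc = true  [A.pre == true]
35. n0.acc = 24  [S₁.pre + 17]
36. n0.pre = -6  [S₁.acc + S₀.wid - 32]

-8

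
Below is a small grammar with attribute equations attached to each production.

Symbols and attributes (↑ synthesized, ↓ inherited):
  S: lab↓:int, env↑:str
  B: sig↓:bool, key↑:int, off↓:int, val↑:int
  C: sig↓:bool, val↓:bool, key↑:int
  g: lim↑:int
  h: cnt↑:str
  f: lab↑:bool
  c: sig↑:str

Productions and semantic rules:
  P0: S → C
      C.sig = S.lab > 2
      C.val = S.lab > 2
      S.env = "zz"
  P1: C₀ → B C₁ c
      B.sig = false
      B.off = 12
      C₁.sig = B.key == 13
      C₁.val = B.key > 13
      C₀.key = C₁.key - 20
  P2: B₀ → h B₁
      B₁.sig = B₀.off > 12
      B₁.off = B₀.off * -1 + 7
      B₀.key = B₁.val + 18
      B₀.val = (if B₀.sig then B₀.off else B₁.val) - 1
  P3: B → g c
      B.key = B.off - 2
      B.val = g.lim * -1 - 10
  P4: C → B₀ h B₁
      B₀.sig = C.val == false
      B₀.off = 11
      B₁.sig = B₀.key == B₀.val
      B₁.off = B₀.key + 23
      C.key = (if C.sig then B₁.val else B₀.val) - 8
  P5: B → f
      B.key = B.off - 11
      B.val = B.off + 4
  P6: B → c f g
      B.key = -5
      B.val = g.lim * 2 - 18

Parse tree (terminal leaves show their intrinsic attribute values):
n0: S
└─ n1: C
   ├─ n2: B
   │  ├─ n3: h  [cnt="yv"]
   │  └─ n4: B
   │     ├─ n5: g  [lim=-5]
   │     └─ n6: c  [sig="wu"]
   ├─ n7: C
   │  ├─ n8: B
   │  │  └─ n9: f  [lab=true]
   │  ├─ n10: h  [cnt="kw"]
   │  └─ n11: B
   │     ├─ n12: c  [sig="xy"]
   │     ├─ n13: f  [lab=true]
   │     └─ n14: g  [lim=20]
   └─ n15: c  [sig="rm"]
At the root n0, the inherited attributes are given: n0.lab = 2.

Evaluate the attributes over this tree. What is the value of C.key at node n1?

-6

1. n0.lab = 2  [given at root]
2. n1.sig = false  [S.lab > 2]
3. n1.val = false  [S.lab > 2]
4. n2.sig = false  [false]
5. n2.off = 12  [12]
6. n3.cnt = "yv"  [terminal]
7. n4.sig = false  [B₀.off > 12]
8. n4.off = -5  [B₀.off * -1 + 7]
9. n5.lim = -5  [terminal]
10. n6.sig = "wu"  [terminal]
11. n4.key = -7  [B.off - 2]
12. n4.val = -5  [g.lim * -1 - 10]
13. n2.key = 13  [B₁.val + 18]
14. n2.val = -6  [(if B₀.sig then B₀.off else B₁.val) - 1]
15. n7.sig = true  [B.key == 13]
16. n7.val = false  [B.key > 13]
17. n8.sig = true  [C.val == false]
18. n8.off = 11  [11]
19. n9.lab = true  [terminal]
20. n8.key = 0  [B.off - 11]
21. n8.val = 15  [B.off + 4]
22. n10.cnt = "kw"  [terminal]
23. n11.sig = false  [B₀.key == B₀.val]
24. n11.off = 23  [B₀.key + 23]
25. n12.sig = "xy"  [terminal]
26. n13.lab = true  [terminal]
27. n14.lim = 20  [terminal]
28. n11.key = -5  [-5]
29. n11.val = 22  [g.lim * 2 - 18]
30. n7.key = 14  [(if C.sig then B₁.val else B₀.val) - 8]
31. n15.sig = "rm"  [terminal]
32. n1.key = -6  [C₁.key - 20]
33. n0.env = "zz"  ["zz"]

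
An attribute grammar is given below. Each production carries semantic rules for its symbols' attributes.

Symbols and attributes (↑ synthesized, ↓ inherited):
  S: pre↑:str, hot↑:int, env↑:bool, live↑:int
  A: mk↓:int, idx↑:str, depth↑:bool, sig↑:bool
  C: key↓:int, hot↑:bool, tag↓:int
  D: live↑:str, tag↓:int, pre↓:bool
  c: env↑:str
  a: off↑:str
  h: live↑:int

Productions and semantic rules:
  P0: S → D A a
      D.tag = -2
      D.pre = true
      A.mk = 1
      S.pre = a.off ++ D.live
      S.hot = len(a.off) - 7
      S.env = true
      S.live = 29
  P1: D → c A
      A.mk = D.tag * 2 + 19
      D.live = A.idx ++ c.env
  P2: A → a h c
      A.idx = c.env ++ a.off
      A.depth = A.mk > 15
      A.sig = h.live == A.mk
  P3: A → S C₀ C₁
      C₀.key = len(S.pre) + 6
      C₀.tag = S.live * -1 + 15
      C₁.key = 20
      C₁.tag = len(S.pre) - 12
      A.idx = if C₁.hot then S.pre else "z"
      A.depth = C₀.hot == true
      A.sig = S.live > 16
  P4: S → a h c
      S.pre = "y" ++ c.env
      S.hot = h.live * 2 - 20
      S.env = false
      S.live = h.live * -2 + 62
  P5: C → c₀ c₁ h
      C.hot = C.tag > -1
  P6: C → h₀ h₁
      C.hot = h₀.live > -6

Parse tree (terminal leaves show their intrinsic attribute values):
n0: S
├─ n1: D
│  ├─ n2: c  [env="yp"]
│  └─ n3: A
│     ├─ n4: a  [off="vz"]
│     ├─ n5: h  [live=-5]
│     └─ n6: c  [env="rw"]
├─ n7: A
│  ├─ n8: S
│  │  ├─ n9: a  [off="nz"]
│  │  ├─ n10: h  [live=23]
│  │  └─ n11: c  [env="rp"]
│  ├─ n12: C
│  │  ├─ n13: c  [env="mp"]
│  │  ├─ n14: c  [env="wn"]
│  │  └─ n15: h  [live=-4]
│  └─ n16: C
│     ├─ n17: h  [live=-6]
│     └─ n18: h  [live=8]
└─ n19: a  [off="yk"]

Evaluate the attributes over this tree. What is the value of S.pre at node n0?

1. n1.tag = -2  [-2]
2. n1.pre = true  [true]
3. n2.env = "yp"  [terminal]
4. n3.mk = 15  [D.tag * 2 + 19]
5. n4.off = "vz"  [terminal]
6. n5.live = -5  [terminal]
7. n6.env = "rw"  [terminal]
8. n3.idx = "rwvz"  [c.env ++ a.off]
9. n3.depth = false  [A.mk > 15]
10. n3.sig = false  [h.live == A.mk]
11. n1.live = "rwvzyp"  [A.idx ++ c.env]
12. n7.mk = 1  [1]
13. n9.off = "nz"  [terminal]
14. n10.live = 23  [terminal]
15. n11.env = "rp"  [terminal]
16. n8.pre = "yrp"  ["y" ++ c.env]
17. n8.hot = 26  [h.live * 2 - 20]
18. n8.env = false  [false]
19. n8.live = 16  [h.live * -2 + 62]
20. n12.key = 9  [len(S.pre) + 6]
21. n12.tag = -1  [S.live * -1 + 15]
22. n13.env = "mp"  [terminal]
23. n14.env = "wn"  [terminal]
24. n15.live = -4  [terminal]
25. n12.hot = false  [C.tag > -1]
26. n16.key = 20  [20]
27. n16.tag = -9  [len(S.pre) - 12]
28. n17.live = -6  [terminal]
29. n18.live = 8  [terminal]
30. n16.hot = false  [h₀.live > -6]
31. n7.idx = "z"  [if C₁.hot then S.pre else "z"]
32. n7.depth = false  [C₀.hot == true]
33. n7.sig = false  [S.live > 16]
34. n19.off = "yk"  [terminal]
35. n0.pre = "ykrwvzyp"  [a.off ++ D.live]
36. n0.hot = -5  [len(a.off) - 7]
37. n0.env = true  [true]
38. n0.live = 29  [29]

"ykrwvzyp"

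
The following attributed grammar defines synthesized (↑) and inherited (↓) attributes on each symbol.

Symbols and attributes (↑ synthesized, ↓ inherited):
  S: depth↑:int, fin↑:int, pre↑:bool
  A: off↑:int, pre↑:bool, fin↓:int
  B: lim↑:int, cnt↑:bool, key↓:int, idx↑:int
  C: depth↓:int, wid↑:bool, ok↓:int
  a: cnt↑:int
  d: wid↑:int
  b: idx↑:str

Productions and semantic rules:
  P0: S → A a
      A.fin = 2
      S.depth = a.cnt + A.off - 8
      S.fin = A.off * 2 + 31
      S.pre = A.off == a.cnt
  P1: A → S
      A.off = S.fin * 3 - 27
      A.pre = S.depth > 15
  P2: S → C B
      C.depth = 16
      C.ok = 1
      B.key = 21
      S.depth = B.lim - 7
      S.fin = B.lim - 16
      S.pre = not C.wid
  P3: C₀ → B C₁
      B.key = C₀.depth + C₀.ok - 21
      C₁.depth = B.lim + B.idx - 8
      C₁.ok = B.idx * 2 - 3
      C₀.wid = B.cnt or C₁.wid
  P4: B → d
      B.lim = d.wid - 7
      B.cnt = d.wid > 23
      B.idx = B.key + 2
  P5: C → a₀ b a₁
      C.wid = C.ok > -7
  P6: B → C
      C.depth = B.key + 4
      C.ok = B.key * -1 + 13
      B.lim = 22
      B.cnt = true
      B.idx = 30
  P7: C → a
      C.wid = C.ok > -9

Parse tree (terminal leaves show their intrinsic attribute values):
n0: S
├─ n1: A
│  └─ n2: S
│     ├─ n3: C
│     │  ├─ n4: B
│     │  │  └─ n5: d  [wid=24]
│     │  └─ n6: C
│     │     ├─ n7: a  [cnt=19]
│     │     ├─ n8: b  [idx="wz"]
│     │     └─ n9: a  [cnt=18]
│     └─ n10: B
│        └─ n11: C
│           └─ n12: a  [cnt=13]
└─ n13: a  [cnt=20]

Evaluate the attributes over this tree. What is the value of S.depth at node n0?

3

1. n1.fin = 2  [2]
2. n3.depth = 16  [16]
3. n3.ok = 1  [1]
4. n4.key = -4  [C₀.depth + C₀.ok - 21]
5. n5.wid = 24  [terminal]
6. n4.lim = 17  [d.wid - 7]
7. n4.cnt = true  [d.wid > 23]
8. n4.idx = -2  [B.key + 2]
9. n6.depth = 7  [B.lim + B.idx - 8]
10. n6.ok = -7  [B.idx * 2 - 3]
11. n7.cnt = 19  [terminal]
12. n8.idx = "wz"  [terminal]
13. n9.cnt = 18  [terminal]
14. n6.wid = false  [C.ok > -7]
15. n3.wid = true  [B.cnt or C₁.wid]
16. n10.key = 21  [21]
17. n11.depth = 25  [B.key + 4]
18. n11.ok = -8  [B.key * -1 + 13]
19. n12.cnt = 13  [terminal]
20. n11.wid = true  [C.ok > -9]
21. n10.lim = 22  [22]
22. n10.cnt = true  [true]
23. n10.idx = 30  [30]
24. n2.depth = 15  [B.lim - 7]
25. n2.fin = 6  [B.lim - 16]
26. n2.pre = false  [not C.wid]
27. n1.off = -9  [S.fin * 3 - 27]
28. n1.pre = false  [S.depth > 15]
29. n13.cnt = 20  [terminal]
30. n0.depth = 3  [a.cnt + A.off - 8]
31. n0.fin = 13  [A.off * 2 + 31]
32. n0.pre = false  [A.off == a.cnt]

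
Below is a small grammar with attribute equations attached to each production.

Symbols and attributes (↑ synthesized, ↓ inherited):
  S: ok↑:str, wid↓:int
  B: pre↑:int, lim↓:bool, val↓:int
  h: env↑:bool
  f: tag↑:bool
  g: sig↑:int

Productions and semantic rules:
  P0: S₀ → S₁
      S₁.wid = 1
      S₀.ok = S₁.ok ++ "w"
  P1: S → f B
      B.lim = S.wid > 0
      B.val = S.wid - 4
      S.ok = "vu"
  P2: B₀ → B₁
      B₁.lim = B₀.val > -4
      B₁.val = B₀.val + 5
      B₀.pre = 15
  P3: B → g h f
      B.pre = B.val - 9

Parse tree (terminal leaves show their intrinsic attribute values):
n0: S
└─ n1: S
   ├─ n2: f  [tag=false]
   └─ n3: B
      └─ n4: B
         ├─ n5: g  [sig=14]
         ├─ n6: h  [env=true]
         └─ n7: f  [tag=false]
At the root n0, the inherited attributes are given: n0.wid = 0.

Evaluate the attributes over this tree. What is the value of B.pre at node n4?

-7

1. n0.wid = 0  [given at root]
2. n1.wid = 1  [1]
3. n2.tag = false  [terminal]
4. n3.lim = true  [S.wid > 0]
5. n3.val = -3  [S.wid - 4]
6. n4.lim = true  [B₀.val > -4]
7. n4.val = 2  [B₀.val + 5]
8. n5.sig = 14  [terminal]
9. n6.env = true  [terminal]
10. n7.tag = false  [terminal]
11. n4.pre = -7  [B.val - 9]
12. n3.pre = 15  [15]
13. n1.ok = "vu"  ["vu"]
14. n0.ok = "vuw"  [S₁.ok ++ "w"]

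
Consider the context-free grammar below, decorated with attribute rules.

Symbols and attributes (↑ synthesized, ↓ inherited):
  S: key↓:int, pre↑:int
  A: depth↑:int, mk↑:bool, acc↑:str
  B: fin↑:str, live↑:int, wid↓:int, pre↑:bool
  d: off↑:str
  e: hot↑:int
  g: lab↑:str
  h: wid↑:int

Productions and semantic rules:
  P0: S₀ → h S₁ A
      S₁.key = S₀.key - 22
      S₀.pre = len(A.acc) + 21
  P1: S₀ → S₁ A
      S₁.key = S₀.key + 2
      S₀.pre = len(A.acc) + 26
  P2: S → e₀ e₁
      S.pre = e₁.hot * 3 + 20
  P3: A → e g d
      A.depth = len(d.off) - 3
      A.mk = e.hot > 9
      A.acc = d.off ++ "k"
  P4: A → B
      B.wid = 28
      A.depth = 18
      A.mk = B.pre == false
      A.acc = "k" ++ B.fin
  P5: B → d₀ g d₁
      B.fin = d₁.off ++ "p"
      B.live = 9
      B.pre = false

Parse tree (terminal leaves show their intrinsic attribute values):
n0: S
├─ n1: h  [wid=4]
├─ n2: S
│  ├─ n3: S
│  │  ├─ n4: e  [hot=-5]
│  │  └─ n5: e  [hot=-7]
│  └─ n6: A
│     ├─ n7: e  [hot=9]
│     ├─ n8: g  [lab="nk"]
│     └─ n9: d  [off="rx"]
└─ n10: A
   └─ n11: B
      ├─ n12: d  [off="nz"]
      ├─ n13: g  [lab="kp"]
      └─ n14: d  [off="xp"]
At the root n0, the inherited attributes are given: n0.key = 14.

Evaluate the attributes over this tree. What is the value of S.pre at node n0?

25

1. n0.key = 14  [given at root]
2. n1.wid = 4  [terminal]
3. n2.key = -8  [S₀.key - 22]
4. n3.key = -6  [S₀.key + 2]
5. n4.hot = -5  [terminal]
6. n5.hot = -7  [terminal]
7. n3.pre = -1  [e₁.hot * 3 + 20]
8. n7.hot = 9  [terminal]
9. n8.lab = "nk"  [terminal]
10. n9.off = "rx"  [terminal]
11. n6.depth = -1  [len(d.off) - 3]
12. n6.mk = false  [e.hot > 9]
13. n6.acc = "rxk"  [d.off ++ "k"]
14. n2.pre = 29  [len(A.acc) + 26]
15. n11.wid = 28  [28]
16. n12.off = "nz"  [terminal]
17. n13.lab = "kp"  [terminal]
18. n14.off = "xp"  [terminal]
19. n11.fin = "xpp"  [d₁.off ++ "p"]
20. n11.live = 9  [9]
21. n11.pre = false  [false]
22. n10.depth = 18  [18]
23. n10.mk = true  [B.pre == false]
24. n10.acc = "kxpp"  ["k" ++ B.fin]
25. n0.pre = 25  [len(A.acc) + 21]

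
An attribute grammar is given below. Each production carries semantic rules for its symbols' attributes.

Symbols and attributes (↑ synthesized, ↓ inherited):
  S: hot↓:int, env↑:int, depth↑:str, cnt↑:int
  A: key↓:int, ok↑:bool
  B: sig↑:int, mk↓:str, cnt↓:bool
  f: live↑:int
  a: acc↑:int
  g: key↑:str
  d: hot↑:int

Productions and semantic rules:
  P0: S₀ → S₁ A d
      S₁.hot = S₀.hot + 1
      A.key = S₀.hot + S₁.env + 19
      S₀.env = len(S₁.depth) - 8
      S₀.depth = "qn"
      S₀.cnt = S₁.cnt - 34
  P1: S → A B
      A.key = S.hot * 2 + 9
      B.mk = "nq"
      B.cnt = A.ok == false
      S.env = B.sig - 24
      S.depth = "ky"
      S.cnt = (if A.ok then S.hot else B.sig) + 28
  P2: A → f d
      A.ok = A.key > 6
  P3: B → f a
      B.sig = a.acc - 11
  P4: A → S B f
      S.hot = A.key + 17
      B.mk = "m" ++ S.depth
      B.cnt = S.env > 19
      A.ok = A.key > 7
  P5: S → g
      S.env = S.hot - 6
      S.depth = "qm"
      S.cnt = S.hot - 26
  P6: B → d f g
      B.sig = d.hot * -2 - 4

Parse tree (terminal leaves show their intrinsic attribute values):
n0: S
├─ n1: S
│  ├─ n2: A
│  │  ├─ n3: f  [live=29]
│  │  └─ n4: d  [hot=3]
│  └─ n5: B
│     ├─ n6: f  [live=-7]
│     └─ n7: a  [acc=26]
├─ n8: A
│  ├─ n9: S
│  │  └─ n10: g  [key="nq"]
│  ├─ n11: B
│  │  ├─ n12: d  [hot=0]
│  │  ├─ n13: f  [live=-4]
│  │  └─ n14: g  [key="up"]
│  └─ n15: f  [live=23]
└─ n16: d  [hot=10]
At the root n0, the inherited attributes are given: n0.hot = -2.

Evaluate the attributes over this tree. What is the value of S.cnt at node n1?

1. n0.hot = -2  [given at root]
2. n1.hot = -1  [S₀.hot + 1]
3. n2.key = 7  [S.hot * 2 + 9]
4. n3.live = 29  [terminal]
5. n4.hot = 3  [terminal]
6. n2.ok = true  [A.key > 6]
7. n5.mk = "nq"  ["nq"]
8. n5.cnt = false  [A.ok == false]
9. n6.live = -7  [terminal]
10. n7.acc = 26  [terminal]
11. n5.sig = 15  [a.acc - 11]
12. n1.env = -9  [B.sig - 24]
13. n1.depth = "ky"  ["ky"]
14. n1.cnt = 27  [(if A.ok then S.hot else B.sig) + 28]
15. n8.key = 8  [S₀.hot + S₁.env + 19]
16. n9.hot = 25  [A.key + 17]
17. n10.key = "nq"  [terminal]
18. n9.env = 19  [S.hot - 6]
19. n9.depth = "qm"  ["qm"]
20. n9.cnt = -1  [S.hot - 26]
21. n11.mk = "mqm"  ["m" ++ S.depth]
22. n11.cnt = false  [S.env > 19]
23. n12.hot = 0  [terminal]
24. n13.live = -4  [terminal]
25. n14.key = "up"  [terminal]
26. n11.sig = -4  [d.hot * -2 - 4]
27. n15.live = 23  [terminal]
28. n8.ok = true  [A.key > 7]
29. n16.hot = 10  [terminal]
30. n0.env = -6  [len(S₁.depth) - 8]
31. n0.depth = "qn"  ["qn"]
32. n0.cnt = -7  [S₁.cnt - 34]

27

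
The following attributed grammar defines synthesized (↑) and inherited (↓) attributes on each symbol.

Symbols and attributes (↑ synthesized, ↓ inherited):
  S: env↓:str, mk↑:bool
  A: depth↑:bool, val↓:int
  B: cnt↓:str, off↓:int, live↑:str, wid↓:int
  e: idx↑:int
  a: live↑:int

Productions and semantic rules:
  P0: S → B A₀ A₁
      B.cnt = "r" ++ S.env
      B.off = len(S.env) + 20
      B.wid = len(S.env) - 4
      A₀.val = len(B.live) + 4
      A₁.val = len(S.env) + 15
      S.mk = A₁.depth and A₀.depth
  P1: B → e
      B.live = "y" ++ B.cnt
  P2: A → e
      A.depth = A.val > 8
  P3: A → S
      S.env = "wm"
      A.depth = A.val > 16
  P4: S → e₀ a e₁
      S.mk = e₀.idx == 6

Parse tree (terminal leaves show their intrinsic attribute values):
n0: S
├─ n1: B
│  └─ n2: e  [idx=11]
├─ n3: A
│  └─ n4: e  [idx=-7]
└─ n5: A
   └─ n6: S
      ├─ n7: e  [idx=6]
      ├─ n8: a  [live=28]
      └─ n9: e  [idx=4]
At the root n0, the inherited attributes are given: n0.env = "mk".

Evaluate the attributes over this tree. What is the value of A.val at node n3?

1. n0.env = "mk"  [given at root]
2. n1.cnt = "rmk"  ["r" ++ S.env]
3. n1.off = 22  [len(S.env) + 20]
4. n1.wid = -2  [len(S.env) - 4]
5. n2.idx = 11  [terminal]
6. n1.live = "yrmk"  ["y" ++ B.cnt]
7. n3.val = 8  [len(B.live) + 4]
8. n4.idx = -7  [terminal]
9. n3.depth = false  [A.val > 8]
10. n5.val = 17  [len(S.env) + 15]
11. n6.env = "wm"  ["wm"]
12. n7.idx = 6  [terminal]
13. n8.live = 28  [terminal]
14. n9.idx = 4  [terminal]
15. n6.mk = true  [e₀.idx == 6]
16. n5.depth = true  [A.val > 16]
17. n0.mk = false  [A₁.depth and A₀.depth]

8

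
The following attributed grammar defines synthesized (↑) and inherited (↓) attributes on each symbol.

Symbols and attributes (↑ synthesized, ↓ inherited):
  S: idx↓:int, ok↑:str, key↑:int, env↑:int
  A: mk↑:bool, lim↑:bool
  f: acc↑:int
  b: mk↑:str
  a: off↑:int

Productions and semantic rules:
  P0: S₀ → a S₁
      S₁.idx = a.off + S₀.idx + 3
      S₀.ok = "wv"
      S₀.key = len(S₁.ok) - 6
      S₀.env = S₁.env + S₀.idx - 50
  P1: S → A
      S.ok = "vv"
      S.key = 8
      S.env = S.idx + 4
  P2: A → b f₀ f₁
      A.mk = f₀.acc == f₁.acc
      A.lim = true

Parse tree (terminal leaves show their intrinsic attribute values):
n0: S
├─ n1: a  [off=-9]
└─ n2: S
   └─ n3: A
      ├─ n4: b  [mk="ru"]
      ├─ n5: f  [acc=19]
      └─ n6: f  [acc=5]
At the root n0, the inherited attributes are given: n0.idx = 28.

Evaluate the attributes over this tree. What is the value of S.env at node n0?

4

1. n0.idx = 28  [given at root]
2. n1.off = -9  [terminal]
3. n2.idx = 22  [a.off + S₀.idx + 3]
4. n4.mk = "ru"  [terminal]
5. n5.acc = 19  [terminal]
6. n6.acc = 5  [terminal]
7. n3.mk = false  [f₀.acc == f₁.acc]
8. n3.lim = true  [true]
9. n2.ok = "vv"  ["vv"]
10. n2.key = 8  [8]
11. n2.env = 26  [S.idx + 4]
12. n0.ok = "wv"  ["wv"]
13. n0.key = -4  [len(S₁.ok) - 6]
14. n0.env = 4  [S₁.env + S₀.idx - 50]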